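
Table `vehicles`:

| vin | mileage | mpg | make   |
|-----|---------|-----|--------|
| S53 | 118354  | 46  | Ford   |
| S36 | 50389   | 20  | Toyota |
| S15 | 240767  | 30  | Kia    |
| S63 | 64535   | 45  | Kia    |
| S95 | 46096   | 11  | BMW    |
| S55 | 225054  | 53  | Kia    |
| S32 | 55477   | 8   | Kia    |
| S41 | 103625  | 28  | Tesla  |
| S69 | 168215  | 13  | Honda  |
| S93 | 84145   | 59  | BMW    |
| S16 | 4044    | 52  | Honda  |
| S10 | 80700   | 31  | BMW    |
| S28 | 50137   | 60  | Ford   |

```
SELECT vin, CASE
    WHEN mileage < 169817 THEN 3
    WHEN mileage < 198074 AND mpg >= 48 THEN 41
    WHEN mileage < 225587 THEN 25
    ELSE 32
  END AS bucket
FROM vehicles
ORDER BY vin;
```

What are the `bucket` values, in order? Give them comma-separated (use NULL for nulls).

vin=S10: mileage < 169817 → 3
vin=S15: ELSE → 32
vin=S16: mileage < 169817 → 3
vin=S28: mileage < 169817 → 3
vin=S32: mileage < 169817 → 3
vin=S36: mileage < 169817 → 3
vin=S41: mileage < 169817 → 3
vin=S53: mileage < 169817 → 3
vin=S55: mileage < 225587 → 25
vin=S63: mileage < 169817 → 3
vin=S69: mileage < 169817 → 3
vin=S93: mileage < 169817 → 3
vin=S95: mileage < 169817 → 3

3, 32, 3, 3, 3, 3, 3, 3, 25, 3, 3, 3, 3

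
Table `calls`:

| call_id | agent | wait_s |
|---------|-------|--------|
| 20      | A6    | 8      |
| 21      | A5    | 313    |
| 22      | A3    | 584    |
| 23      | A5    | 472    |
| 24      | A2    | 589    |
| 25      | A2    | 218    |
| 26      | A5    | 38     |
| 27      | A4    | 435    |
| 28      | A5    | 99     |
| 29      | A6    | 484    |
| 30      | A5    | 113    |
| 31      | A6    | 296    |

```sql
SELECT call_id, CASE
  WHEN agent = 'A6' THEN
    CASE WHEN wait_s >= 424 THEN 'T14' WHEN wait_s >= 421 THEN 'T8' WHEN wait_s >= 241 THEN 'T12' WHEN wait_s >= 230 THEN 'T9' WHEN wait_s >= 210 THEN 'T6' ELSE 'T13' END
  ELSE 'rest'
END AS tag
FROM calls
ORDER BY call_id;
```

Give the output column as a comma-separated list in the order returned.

call_id=20: agent='A6' → inner[ELSE] → T13
call_id=21: agent='A5' → outer ELSE → rest
call_id=22: agent='A3' → outer ELSE → rest
call_id=23: agent='A5' → outer ELSE → rest
call_id=24: agent='A2' → outer ELSE → rest
call_id=25: agent='A2' → outer ELSE → rest
call_id=26: agent='A5' → outer ELSE → rest
call_id=27: agent='A4' → outer ELSE → rest
call_id=28: agent='A5' → outer ELSE → rest
call_id=29: agent='A6' → inner[wait_s >= 424] → T14
call_id=30: agent='A5' → outer ELSE → rest
call_id=31: agent='A6' → inner[wait_s >= 241] → T12

T13, rest, rest, rest, rest, rest, rest, rest, rest, T14, rest, T12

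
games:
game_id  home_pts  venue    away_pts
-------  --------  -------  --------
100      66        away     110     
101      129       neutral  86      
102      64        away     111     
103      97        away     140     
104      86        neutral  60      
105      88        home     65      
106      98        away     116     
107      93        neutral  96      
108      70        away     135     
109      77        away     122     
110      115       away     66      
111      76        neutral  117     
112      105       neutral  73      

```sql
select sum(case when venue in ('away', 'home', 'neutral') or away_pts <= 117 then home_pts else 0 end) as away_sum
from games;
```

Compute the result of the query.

1164

game_id=100: ✓ → 66
game_id=101: ✓ → 129
game_id=102: ✓ → 64
game_id=103: ✓ → 97
game_id=104: ✓ → 86
game_id=105: ✓ → 88
game_id=106: ✓ → 98
game_id=107: ✓ → 93
game_id=108: ✓ → 70
game_id=109: ✓ → 77
game_id=110: ✓ → 115
game_id=111: ✓ → 76
game_id=112: ✓ → 105
away_sum = 66 + 129 + 64 + 97 + 86 + 88 + 98 + 93 + 70 + 77 + 115 + 76 + 105 = 1164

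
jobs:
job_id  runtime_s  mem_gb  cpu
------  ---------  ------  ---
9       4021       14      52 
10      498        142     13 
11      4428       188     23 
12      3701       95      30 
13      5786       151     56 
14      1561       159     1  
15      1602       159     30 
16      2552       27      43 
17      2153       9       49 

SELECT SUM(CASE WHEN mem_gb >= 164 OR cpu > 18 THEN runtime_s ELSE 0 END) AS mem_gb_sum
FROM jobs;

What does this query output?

24243

job_id=9: ✓ → 4021
job_id=10: ✗
job_id=11: ✓ → 4428
job_id=12: ✓ → 3701
job_id=13: ✓ → 5786
job_id=14: ✗
job_id=15: ✓ → 1602
job_id=16: ✓ → 2552
job_id=17: ✓ → 2153
mem_gb_sum = 4021 + 4428 + 3701 + 5786 + 1602 + 2552 + 2153 = 24243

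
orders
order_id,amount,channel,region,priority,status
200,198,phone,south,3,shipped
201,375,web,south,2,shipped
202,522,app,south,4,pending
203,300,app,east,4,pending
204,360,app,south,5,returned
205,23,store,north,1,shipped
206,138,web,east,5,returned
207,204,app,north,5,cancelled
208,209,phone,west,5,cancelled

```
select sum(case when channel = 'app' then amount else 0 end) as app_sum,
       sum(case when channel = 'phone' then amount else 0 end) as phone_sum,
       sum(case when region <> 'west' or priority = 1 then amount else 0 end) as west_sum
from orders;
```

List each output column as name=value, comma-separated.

app_sum=1386, phone_sum=407, west_sum=2120

[app_sum: channel = 'app']
order_id=200: ✗
order_id=201: ✗
order_id=202: ✓ → 522
order_id=203: ✓ → 300
order_id=204: ✓ → 360
order_id=205: ✗
order_id=206: ✗
order_id=207: ✓ → 204
order_id=208: ✗
app_sum = 522 + 300 + 360 + 204 = 1386
—
[phone_sum: channel = 'phone']
order_id=200: ✓ → 198
order_id=201: ✗
order_id=202: ✗
order_id=203: ✗
order_id=204: ✗
order_id=205: ✗
order_id=206: ✗
order_id=207: ✗
order_id=208: ✓ → 209
phone_sum = 198 + 209 = 407
—
[west_sum: region <> 'west' or priority = 1]
order_id=200: ✓ → 198
order_id=201: ✓ → 375
order_id=202: ✓ → 522
order_id=203: ✓ → 300
order_id=204: ✓ → 360
order_id=205: ✓ → 23
order_id=206: ✓ → 138
order_id=207: ✓ → 204
order_id=208: ✗
west_sum = 198 + 375 + 522 + 300 + 360 + 23 + 138 + 204 = 2120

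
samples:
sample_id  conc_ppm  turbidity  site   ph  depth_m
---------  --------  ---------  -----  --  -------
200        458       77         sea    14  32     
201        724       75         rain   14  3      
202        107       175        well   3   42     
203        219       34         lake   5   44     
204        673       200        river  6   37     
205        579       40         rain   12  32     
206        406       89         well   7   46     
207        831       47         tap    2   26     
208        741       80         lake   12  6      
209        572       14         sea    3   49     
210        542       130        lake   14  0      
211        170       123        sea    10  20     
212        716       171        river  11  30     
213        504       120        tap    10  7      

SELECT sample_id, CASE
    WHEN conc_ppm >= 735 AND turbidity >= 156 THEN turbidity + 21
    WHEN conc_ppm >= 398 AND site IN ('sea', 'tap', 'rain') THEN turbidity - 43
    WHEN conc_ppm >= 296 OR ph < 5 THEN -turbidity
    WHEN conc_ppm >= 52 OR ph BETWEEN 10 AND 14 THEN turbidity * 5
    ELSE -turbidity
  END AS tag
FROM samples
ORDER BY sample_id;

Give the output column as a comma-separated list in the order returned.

sample_id=200: conc_ppm >= 398 AND site IN ('sea', 'tap', 'rain') → 34
sample_id=201: conc_ppm >= 398 AND site IN ('sea', 'tap', 'rain') → 32
sample_id=202: conc_ppm >= 296 OR ph < 5 → -175
sample_id=203: conc_ppm >= 52 OR ph BETWEEN 10 AND 14 → 170
sample_id=204: conc_ppm >= 296 OR ph < 5 → -200
sample_id=205: conc_ppm >= 398 AND site IN ('sea', 'tap', 'rain') → -3
sample_id=206: conc_ppm >= 296 OR ph < 5 → -89
sample_id=207: conc_ppm >= 398 AND site IN ('sea', 'tap', 'rain') → 4
sample_id=208: conc_ppm >= 296 OR ph < 5 → -80
sample_id=209: conc_ppm >= 398 AND site IN ('sea', 'tap', 'rain') → -29
sample_id=210: conc_ppm >= 296 OR ph < 5 → -130
sample_id=211: conc_ppm >= 52 OR ph BETWEEN 10 AND 14 → 615
sample_id=212: conc_ppm >= 296 OR ph < 5 → -171
sample_id=213: conc_ppm >= 398 AND site IN ('sea', 'tap', 'rain') → 77

34, 32, -175, 170, -200, -3, -89, 4, -80, -29, -130, 615, -171, 77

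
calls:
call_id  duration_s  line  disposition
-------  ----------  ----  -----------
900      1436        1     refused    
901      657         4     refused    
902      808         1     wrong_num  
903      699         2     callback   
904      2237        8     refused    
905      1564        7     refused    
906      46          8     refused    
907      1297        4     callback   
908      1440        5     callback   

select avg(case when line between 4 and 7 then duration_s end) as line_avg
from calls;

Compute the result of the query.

1239.5

call_id=900: ✗
call_id=901: ✓ → 657
call_id=902: ✗
call_id=903: ✗
call_id=904: ✗
call_id=905: ✓ → 1564
call_id=906: ✗
call_id=907: ✓ → 1297
call_id=908: ✓ → 1440
line_avg = (657 + 1564 + 1297 + 1440) / 4 = 1239.5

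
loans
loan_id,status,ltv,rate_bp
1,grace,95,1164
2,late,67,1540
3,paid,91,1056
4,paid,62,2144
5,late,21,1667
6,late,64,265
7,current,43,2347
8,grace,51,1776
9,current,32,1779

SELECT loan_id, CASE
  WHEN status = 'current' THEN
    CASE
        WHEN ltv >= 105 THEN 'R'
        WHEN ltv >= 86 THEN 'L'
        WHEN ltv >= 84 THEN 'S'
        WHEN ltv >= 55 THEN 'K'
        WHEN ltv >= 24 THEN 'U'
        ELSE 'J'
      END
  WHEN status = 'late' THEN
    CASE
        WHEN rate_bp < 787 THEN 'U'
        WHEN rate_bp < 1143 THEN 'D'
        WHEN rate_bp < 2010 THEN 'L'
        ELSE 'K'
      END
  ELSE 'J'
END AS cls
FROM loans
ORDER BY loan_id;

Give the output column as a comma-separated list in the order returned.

loan_id=1: status='grace' → outer ELSE → J
loan_id=2: status='late' → inner[rate_bp < 2010] → L
loan_id=3: status='paid' → outer ELSE → J
loan_id=4: status='paid' → outer ELSE → J
loan_id=5: status='late' → inner[rate_bp < 2010] → L
loan_id=6: status='late' → inner[rate_bp < 787] → U
loan_id=7: status='current' → inner[ltv >= 24] → U
loan_id=8: status='grace' → outer ELSE → J
loan_id=9: status='current' → inner[ltv >= 24] → U

J, L, J, J, L, U, U, J, U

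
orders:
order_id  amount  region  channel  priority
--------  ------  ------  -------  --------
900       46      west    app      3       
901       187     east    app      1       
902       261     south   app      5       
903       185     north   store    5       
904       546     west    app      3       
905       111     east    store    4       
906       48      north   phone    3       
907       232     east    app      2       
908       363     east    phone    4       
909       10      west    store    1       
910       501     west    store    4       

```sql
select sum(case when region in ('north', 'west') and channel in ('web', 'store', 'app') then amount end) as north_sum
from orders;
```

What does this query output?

1288

order_id=900: ✓ → 46
order_id=901: ✗
order_id=902: ✗
order_id=903: ✓ → 185
order_id=904: ✓ → 546
order_id=905: ✗
order_id=906: ✗
order_id=907: ✗
order_id=908: ✗
order_id=909: ✓ → 10
order_id=910: ✓ → 501
north_sum = 46 + 185 + 546 + 10 + 501 = 1288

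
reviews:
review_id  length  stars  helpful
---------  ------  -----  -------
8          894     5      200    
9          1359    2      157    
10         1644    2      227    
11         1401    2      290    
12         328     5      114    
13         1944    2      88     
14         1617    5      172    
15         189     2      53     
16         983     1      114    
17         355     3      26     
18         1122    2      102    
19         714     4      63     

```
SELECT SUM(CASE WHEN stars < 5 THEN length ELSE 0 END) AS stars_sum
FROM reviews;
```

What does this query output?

9711

review_id=8: ✗
review_id=9: ✓ → 1359
review_id=10: ✓ → 1644
review_id=11: ✓ → 1401
review_id=12: ✗
review_id=13: ✓ → 1944
review_id=14: ✗
review_id=15: ✓ → 189
review_id=16: ✓ → 983
review_id=17: ✓ → 355
review_id=18: ✓ → 1122
review_id=19: ✓ → 714
stars_sum = 1359 + 1644 + 1401 + 1944 + 189 + 983 + 355 + 1122 + 714 = 9711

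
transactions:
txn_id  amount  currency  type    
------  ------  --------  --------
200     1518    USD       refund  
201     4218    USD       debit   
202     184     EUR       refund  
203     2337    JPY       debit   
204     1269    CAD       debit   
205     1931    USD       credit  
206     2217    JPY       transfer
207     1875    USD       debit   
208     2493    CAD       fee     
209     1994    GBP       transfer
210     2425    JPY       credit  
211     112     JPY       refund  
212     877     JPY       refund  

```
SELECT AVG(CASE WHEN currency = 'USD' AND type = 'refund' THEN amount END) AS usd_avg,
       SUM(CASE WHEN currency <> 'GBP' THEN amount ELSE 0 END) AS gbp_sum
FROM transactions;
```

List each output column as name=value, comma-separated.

usd_avg=1518, gbp_sum=21456

[usd_avg: currency = 'USD' AND type = 'refund']
txn_id=200: ✓ → 1518
txn_id=201: ✗
txn_id=202: ✗
txn_id=203: ✗
txn_id=204: ✗
txn_id=205: ✗
txn_id=206: ✗
txn_id=207: ✗
txn_id=208: ✗
txn_id=209: ✗
txn_id=210: ✗
txn_id=211: ✗
txn_id=212: ✗
usd_avg = 1518
—
[gbp_sum: currency <> 'GBP']
txn_id=200: ✓ → 1518
txn_id=201: ✓ → 4218
txn_id=202: ✓ → 184
txn_id=203: ✓ → 2337
txn_id=204: ✓ → 1269
txn_id=205: ✓ → 1931
txn_id=206: ✓ → 2217
txn_id=207: ✓ → 1875
txn_id=208: ✓ → 2493
txn_id=209: ✗
txn_id=210: ✓ → 2425
txn_id=211: ✓ → 112
txn_id=212: ✓ → 877
gbp_sum = 1518 + 4218 + 184 + 2337 + 1269 + 1931 + 2217 + 1875 + 2493 + 2425 + 112 + 877 = 21456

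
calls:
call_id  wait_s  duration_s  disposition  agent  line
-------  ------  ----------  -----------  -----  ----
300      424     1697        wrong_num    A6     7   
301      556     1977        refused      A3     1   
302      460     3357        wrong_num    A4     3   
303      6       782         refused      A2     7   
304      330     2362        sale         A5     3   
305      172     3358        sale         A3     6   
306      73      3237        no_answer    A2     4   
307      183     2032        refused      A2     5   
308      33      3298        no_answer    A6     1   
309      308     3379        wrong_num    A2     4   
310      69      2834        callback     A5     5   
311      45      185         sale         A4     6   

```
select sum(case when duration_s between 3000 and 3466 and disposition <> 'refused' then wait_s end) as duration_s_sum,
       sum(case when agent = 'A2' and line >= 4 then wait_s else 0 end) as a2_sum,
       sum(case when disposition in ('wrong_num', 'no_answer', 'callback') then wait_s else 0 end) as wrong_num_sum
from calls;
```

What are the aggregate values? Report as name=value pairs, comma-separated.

[duration_s_sum: duration_s between 3000 and 3466 and disposition <> 'refused']
call_id=300: ✗
call_id=301: ✗
call_id=302: ✓ → 460
call_id=303: ✗
call_id=304: ✗
call_id=305: ✓ → 172
call_id=306: ✓ → 73
call_id=307: ✗
call_id=308: ✓ → 33
call_id=309: ✓ → 308
call_id=310: ✗
call_id=311: ✗
duration_s_sum = 460 + 172 + 73 + 33 + 308 = 1046
—
[a2_sum: agent = 'A2' and line >= 4]
call_id=300: ✗
call_id=301: ✗
call_id=302: ✗
call_id=303: ✓ → 6
call_id=304: ✗
call_id=305: ✗
call_id=306: ✓ → 73
call_id=307: ✓ → 183
call_id=308: ✗
call_id=309: ✓ → 308
call_id=310: ✗
call_id=311: ✗
a2_sum = 6 + 73 + 183 + 308 = 570
—
[wrong_num_sum: disposition in ('wrong_num', 'no_answer', 'callback')]
call_id=300: ✓ → 424
call_id=301: ✗
call_id=302: ✓ → 460
call_id=303: ✗
call_id=304: ✗
call_id=305: ✗
call_id=306: ✓ → 73
call_id=307: ✗
call_id=308: ✓ → 33
call_id=309: ✓ → 308
call_id=310: ✓ → 69
call_id=311: ✗
wrong_num_sum = 424 + 460 + 73 + 33 + 308 + 69 = 1367

duration_s_sum=1046, a2_sum=570, wrong_num_sum=1367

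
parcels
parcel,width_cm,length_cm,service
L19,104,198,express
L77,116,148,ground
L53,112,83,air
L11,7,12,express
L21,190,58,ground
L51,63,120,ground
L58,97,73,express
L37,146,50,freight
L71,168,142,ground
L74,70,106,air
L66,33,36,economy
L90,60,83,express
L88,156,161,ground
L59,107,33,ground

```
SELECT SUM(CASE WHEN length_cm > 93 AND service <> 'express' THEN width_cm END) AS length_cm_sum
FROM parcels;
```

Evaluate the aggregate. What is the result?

573

parcel=L19: ✗
parcel=L77: ✓ → 116
parcel=L53: ✗
parcel=L11: ✗
parcel=L21: ✗
parcel=L51: ✓ → 63
parcel=L58: ✗
parcel=L37: ✗
parcel=L71: ✓ → 168
parcel=L74: ✓ → 70
parcel=L66: ✗
parcel=L90: ✗
parcel=L88: ✓ → 156
parcel=L59: ✗
length_cm_sum = 116 + 63 + 168 + 70 + 156 = 573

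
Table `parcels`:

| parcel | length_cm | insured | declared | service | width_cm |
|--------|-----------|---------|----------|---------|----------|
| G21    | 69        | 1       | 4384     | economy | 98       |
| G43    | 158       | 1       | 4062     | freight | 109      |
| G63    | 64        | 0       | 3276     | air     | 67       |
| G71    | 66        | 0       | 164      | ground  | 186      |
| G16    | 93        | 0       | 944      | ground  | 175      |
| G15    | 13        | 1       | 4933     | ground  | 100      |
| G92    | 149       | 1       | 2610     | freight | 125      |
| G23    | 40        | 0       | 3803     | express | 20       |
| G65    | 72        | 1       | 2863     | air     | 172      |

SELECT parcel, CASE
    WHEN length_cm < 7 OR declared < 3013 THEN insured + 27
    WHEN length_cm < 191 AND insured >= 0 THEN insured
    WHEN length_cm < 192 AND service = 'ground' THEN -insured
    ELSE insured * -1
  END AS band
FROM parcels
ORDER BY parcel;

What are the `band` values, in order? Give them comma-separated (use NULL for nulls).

1, 27, 1, 0, 1, 0, 28, 27, 28

parcel=G15: length_cm < 191 AND insured >= 0 → 1
parcel=G16: length_cm < 7 OR declared < 3013 → 27
parcel=G21: length_cm < 191 AND insured >= 0 → 1
parcel=G23: length_cm < 191 AND insured >= 0 → 0
parcel=G43: length_cm < 191 AND insured >= 0 → 1
parcel=G63: length_cm < 191 AND insured >= 0 → 0
parcel=G65: length_cm < 7 OR declared < 3013 → 28
parcel=G71: length_cm < 7 OR declared < 3013 → 27
parcel=G92: length_cm < 7 OR declared < 3013 → 28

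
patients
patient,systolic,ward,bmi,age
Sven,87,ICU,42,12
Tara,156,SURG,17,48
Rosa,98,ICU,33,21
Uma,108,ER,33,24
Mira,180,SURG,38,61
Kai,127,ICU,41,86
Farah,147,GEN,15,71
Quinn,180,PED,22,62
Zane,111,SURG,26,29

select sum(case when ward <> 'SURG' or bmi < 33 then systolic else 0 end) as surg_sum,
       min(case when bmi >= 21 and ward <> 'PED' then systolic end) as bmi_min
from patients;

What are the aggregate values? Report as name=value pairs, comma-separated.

surg_sum=1014, bmi_min=87

[surg_sum: ward <> 'SURG' or bmi < 33]
patient=Sven: ✓ → 87
patient=Tara: ✓ → 156
patient=Rosa: ✓ → 98
patient=Uma: ✓ → 108
patient=Mira: ✗
patient=Kai: ✓ → 127
patient=Farah: ✓ → 147
patient=Quinn: ✓ → 180
patient=Zane: ✓ → 111
surg_sum = 87 + 156 + 98 + 108 + 127 + 147 + 180 + 111 = 1014
—
[bmi_min: bmi >= 21 and ward <> 'PED']
patient=Sven: ✓ → 87
patient=Tara: ✗
patient=Rosa: ✓ → 98
patient=Uma: ✓ → 108
patient=Mira: ✓ → 180
patient=Kai: ✓ → 127
patient=Farah: ✗
patient=Quinn: ✗
patient=Zane: ✓ → 111
bmi_min = MIN(87, 98, 108, 180, 127, 111) = 87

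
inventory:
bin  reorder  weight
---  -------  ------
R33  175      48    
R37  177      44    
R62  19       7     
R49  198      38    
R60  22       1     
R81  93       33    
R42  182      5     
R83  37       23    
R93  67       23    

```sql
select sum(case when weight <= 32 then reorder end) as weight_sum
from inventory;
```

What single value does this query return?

bin=R33: ✗
bin=R37: ✗
bin=R62: ✓ → 19
bin=R49: ✗
bin=R60: ✓ → 22
bin=R81: ✗
bin=R42: ✓ → 182
bin=R83: ✓ → 37
bin=R93: ✓ → 67
weight_sum = 19 + 22 + 182 + 37 + 67 = 327

327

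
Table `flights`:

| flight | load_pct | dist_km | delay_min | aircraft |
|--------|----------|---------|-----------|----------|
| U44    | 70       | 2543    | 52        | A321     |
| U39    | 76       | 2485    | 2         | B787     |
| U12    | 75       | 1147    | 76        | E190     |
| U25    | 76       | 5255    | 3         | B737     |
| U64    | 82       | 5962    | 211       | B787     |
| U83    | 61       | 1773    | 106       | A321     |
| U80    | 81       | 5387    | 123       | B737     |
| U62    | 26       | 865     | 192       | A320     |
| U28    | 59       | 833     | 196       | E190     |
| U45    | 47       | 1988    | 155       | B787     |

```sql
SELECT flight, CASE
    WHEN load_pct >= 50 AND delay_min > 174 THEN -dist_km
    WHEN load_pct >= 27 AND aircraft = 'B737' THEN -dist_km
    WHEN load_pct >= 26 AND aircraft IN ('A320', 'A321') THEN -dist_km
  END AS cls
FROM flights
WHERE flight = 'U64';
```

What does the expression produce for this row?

-5962

flight = U64: load_pct=82, dist_km=5962, delay_min=211, aircraft=B787.
load_pct >= 50 AND delay_min > 174 → true → -5962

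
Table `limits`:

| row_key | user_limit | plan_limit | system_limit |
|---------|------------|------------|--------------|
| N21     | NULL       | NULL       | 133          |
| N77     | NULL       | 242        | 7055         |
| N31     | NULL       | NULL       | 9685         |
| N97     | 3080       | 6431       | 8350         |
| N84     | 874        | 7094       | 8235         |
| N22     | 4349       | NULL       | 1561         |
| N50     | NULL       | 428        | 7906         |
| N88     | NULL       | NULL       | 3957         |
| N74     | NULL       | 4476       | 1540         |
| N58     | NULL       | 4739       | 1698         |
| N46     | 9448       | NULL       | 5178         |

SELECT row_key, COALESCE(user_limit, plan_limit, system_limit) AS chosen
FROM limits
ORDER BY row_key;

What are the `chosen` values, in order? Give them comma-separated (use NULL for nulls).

row_key=N21: user_limit=NULL, plan_limit=NULL, system_limit=133 → 133
row_key=N22: user_limit=4349 → 4349
row_key=N31: user_limit=NULL, plan_limit=NULL, system_limit=9685 → 9685
row_key=N46: user_limit=9448 → 9448
row_key=N50: user_limit=NULL, plan_limit=428 → 428
row_key=N58: user_limit=NULL, plan_limit=4739 → 4739
row_key=N74: user_limit=NULL, plan_limit=4476 → 4476
row_key=N77: user_limit=NULL, plan_limit=242 → 242
row_key=N84: user_limit=874 → 874
row_key=N88: user_limit=NULL, plan_limit=NULL, system_limit=3957 → 3957
row_key=N97: user_limit=3080 → 3080

133, 4349, 9685, 9448, 428, 4739, 4476, 242, 874, 3957, 3080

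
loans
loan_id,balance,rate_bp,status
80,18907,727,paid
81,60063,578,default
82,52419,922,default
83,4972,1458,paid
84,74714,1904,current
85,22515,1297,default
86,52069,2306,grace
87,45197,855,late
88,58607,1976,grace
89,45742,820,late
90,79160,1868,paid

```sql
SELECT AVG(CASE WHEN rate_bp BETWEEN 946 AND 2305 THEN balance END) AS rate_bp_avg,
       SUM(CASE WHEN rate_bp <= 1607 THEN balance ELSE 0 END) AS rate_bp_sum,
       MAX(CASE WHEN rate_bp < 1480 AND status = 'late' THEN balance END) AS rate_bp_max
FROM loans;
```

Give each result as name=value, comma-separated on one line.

rate_bp_avg=47993.6, rate_bp_sum=249815, rate_bp_max=45742

[rate_bp_avg: rate_bp BETWEEN 946 AND 2305]
loan_id=80: ✗
loan_id=81: ✗
loan_id=82: ✗
loan_id=83: ✓ → 4972
loan_id=84: ✓ → 74714
loan_id=85: ✓ → 22515
loan_id=86: ✗
loan_id=87: ✗
loan_id=88: ✓ → 58607
loan_id=89: ✗
loan_id=90: ✓ → 79160
rate_bp_avg = (4972 + 74714 + 22515 + 58607 + 79160) / 5 = 47993.6
—
[rate_bp_sum: rate_bp <= 1607]
loan_id=80: ✓ → 18907
loan_id=81: ✓ → 60063
loan_id=82: ✓ → 52419
loan_id=83: ✓ → 4972
loan_id=84: ✗
loan_id=85: ✓ → 22515
loan_id=86: ✗
loan_id=87: ✓ → 45197
loan_id=88: ✗
loan_id=89: ✓ → 45742
loan_id=90: ✗
rate_bp_sum = 18907 + 60063 + 52419 + 4972 + 22515 + 45197 + 45742 = 249815
—
[rate_bp_max: rate_bp < 1480 AND status = 'late']
loan_id=80: ✗
loan_id=81: ✗
loan_id=82: ✗
loan_id=83: ✗
loan_id=84: ✗
loan_id=85: ✗
loan_id=86: ✗
loan_id=87: ✓ → 45197
loan_id=88: ✗
loan_id=89: ✓ → 45742
loan_id=90: ✗
rate_bp_max = MAX(45197, 45742) = 45742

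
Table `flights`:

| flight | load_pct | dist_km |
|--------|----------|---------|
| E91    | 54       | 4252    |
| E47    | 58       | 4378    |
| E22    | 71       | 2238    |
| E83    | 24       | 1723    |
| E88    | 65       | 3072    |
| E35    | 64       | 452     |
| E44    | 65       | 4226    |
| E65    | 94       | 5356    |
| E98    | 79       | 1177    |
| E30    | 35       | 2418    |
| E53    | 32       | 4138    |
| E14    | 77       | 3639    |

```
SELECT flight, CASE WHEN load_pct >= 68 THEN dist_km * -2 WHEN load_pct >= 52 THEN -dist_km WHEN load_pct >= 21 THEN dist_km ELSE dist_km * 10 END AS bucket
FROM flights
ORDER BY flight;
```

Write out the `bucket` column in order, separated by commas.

-7278, -4476, 2418, -452, -4226, -4378, 4138, -10712, 1723, -3072, -4252, -2354

flight=E14: load_pct >= 68 → -7278
flight=E22: load_pct >= 68 → -4476
flight=E30: load_pct >= 21 → 2418
flight=E35: load_pct >= 52 → -452
flight=E44: load_pct >= 52 → -4226
flight=E47: load_pct >= 52 → -4378
flight=E53: load_pct >= 21 → 4138
flight=E65: load_pct >= 68 → -10712
flight=E83: load_pct >= 21 → 1723
flight=E88: load_pct >= 52 → -3072
flight=E91: load_pct >= 52 → -4252
flight=E98: load_pct >= 68 → -2354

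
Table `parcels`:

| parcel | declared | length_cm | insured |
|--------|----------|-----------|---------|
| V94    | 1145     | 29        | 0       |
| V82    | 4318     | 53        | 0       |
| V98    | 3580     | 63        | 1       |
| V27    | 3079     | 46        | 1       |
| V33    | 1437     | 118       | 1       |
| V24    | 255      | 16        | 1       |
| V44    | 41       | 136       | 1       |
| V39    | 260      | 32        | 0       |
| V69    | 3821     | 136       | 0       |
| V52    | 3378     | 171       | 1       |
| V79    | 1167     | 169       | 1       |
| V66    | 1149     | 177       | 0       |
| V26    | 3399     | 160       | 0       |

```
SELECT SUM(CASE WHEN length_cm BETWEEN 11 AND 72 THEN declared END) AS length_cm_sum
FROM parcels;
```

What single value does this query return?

parcel=V94: ✓ → 1145
parcel=V82: ✓ → 4318
parcel=V98: ✓ → 3580
parcel=V27: ✓ → 3079
parcel=V33: ✗
parcel=V24: ✓ → 255
parcel=V44: ✗
parcel=V39: ✓ → 260
parcel=V69: ✗
parcel=V52: ✗
parcel=V79: ✗
parcel=V66: ✗
parcel=V26: ✗
length_cm_sum = 1145 + 4318 + 3580 + 3079 + 255 + 260 = 12637

12637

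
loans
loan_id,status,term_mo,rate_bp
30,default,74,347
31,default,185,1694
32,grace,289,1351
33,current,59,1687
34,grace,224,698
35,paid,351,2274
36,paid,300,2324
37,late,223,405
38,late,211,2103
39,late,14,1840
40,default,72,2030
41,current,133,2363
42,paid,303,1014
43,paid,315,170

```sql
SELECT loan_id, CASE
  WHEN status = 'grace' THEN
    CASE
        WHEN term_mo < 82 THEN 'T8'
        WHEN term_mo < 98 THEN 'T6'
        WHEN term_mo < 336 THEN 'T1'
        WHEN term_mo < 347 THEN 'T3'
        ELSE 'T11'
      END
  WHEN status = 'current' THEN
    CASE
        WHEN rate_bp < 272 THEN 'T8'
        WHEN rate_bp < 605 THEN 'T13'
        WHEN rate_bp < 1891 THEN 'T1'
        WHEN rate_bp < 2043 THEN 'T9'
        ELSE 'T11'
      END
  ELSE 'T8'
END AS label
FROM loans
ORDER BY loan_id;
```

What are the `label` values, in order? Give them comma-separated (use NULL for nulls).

T8, T8, T1, T1, T1, T8, T8, T8, T8, T8, T8, T11, T8, T8

loan_id=30: status='default' → outer ELSE → T8
loan_id=31: status='default' → outer ELSE → T8
loan_id=32: status='grace' → inner[term_mo < 336] → T1
loan_id=33: status='current' → inner[rate_bp < 1891] → T1
loan_id=34: status='grace' → inner[term_mo < 336] → T1
loan_id=35: status='paid' → outer ELSE → T8
loan_id=36: status='paid' → outer ELSE → T8
loan_id=37: status='late' → outer ELSE → T8
loan_id=38: status='late' → outer ELSE → T8
loan_id=39: status='late' → outer ELSE → T8
loan_id=40: status='default' → outer ELSE → T8
loan_id=41: status='current' → inner[ELSE] → T11
loan_id=42: status='paid' → outer ELSE → T8
loan_id=43: status='paid' → outer ELSE → T8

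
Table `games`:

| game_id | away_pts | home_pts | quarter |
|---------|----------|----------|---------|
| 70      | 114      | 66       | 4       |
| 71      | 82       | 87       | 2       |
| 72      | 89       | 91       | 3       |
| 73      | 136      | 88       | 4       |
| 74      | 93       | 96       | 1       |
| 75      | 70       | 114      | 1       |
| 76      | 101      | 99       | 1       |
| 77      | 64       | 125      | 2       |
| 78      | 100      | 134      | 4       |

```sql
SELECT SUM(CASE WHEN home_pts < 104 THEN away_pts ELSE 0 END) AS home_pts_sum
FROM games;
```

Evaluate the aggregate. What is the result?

615

game_id=70: ✓ → 114
game_id=71: ✓ → 82
game_id=72: ✓ → 89
game_id=73: ✓ → 136
game_id=74: ✓ → 93
game_id=75: ✗
game_id=76: ✓ → 101
game_id=77: ✗
game_id=78: ✗
home_pts_sum = 114 + 82 + 89 + 136 + 93 + 101 = 615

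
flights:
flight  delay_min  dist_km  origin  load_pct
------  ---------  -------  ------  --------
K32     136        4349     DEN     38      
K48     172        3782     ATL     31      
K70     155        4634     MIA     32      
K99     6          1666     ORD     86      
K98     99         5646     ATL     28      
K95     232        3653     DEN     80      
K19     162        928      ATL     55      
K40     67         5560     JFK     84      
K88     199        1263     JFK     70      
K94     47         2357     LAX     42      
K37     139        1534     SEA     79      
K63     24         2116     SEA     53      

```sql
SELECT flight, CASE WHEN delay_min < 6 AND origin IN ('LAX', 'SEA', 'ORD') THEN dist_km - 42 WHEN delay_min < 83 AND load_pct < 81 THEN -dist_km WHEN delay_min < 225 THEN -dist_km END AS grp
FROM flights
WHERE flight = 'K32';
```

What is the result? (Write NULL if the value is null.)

flight = K32: delay_min=136, dist_km=4349, origin=DEN, load_pct=38.
delay_min < 6 AND origin IN ('LAX', 'SEA', 'ORD') → false
delay_min < 83 AND load_pct < 81 → false
delay_min < 225 → true → -4349

-4349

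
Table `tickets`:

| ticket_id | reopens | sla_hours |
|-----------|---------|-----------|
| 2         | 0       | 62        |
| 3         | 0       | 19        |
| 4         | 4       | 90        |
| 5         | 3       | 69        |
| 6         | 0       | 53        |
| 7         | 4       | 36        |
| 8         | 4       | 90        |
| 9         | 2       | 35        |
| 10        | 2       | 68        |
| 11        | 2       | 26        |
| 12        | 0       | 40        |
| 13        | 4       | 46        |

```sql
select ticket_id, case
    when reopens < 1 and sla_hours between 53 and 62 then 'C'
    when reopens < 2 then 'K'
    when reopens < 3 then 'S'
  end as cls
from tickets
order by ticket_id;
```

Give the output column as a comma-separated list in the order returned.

C, K, NULL, NULL, C, NULL, NULL, S, S, S, K, NULL

ticket_id=2: reopens < 1 and sla_hours between 53 and 62 → C
ticket_id=3: reopens < 2 → K
ticket_id=4: (no match → NULL) → NULL
ticket_id=5: (no match → NULL) → NULL
ticket_id=6: reopens < 1 and sla_hours between 53 and 62 → C
ticket_id=7: (no match → NULL) → NULL
ticket_id=8: (no match → NULL) → NULL
ticket_id=9: reopens < 3 → S
ticket_id=10: reopens < 3 → S
ticket_id=11: reopens < 3 → S
ticket_id=12: reopens < 2 → K
ticket_id=13: (no match → NULL) → NULL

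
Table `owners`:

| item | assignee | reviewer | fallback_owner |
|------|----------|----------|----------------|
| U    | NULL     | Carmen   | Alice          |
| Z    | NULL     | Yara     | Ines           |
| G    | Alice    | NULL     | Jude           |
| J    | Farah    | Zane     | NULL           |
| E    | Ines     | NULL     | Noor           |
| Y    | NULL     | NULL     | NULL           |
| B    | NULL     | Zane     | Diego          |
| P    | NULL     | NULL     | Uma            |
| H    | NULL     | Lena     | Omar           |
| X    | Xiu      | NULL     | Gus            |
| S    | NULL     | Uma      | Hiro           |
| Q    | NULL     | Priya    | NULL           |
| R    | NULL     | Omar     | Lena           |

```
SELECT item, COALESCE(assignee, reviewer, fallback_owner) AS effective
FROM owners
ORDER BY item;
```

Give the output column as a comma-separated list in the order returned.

item=B: assignee=NULL, reviewer=Zane → Zane
item=E: assignee=Ines → Ines
item=G: assignee=Alice → Alice
item=H: assignee=NULL, reviewer=Lena → Lena
item=J: assignee=Farah → Farah
item=P: assignee=NULL, reviewer=NULL, fallback_owner=Uma → Uma
item=Q: assignee=NULL, reviewer=Priya → Priya
item=R: assignee=NULL, reviewer=Omar → Omar
item=S: assignee=NULL, reviewer=Uma → Uma
item=U: assignee=NULL, reviewer=Carmen → Carmen
item=X: assignee=Xiu → Xiu
item=Y: assignee=NULL, reviewer=NULL, fallback_owner=NULL (all NULL) → NULL
item=Z: assignee=NULL, reviewer=Yara → Yara

Zane, Ines, Alice, Lena, Farah, Uma, Priya, Omar, Uma, Carmen, Xiu, NULL, Yara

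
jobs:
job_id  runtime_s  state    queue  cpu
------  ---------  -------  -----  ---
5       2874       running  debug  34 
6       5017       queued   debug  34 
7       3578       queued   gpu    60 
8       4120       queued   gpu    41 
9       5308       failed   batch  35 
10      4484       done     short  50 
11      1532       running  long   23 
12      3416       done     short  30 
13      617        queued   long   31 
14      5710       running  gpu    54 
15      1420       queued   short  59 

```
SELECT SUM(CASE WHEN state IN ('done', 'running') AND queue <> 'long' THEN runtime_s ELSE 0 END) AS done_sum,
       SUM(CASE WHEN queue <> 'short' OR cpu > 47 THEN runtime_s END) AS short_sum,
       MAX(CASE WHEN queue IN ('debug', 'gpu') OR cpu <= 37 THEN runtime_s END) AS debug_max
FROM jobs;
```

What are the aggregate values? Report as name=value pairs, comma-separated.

done_sum=16484, short_sum=34660, debug_max=5710

[done_sum: state IN ('done', 'running') AND queue <> 'long']
job_id=5: ✓ → 2874
job_id=6: ✗
job_id=7: ✗
job_id=8: ✗
job_id=9: ✗
job_id=10: ✓ → 4484
job_id=11: ✗
job_id=12: ✓ → 3416
job_id=13: ✗
job_id=14: ✓ → 5710
job_id=15: ✗
done_sum = 2874 + 4484 + 3416 + 5710 = 16484
—
[short_sum: queue <> 'short' OR cpu > 47]
job_id=5: ✓ → 2874
job_id=6: ✓ → 5017
job_id=7: ✓ → 3578
job_id=8: ✓ → 4120
job_id=9: ✓ → 5308
job_id=10: ✓ → 4484
job_id=11: ✓ → 1532
job_id=12: ✗
job_id=13: ✓ → 617
job_id=14: ✓ → 5710
job_id=15: ✓ → 1420
short_sum = 2874 + 5017 + 3578 + 4120 + 5308 + 4484 + 1532 + 617 + 5710 + 1420 = 34660
—
[debug_max: queue IN ('debug', 'gpu') OR cpu <= 37]
job_id=5: ✓ → 2874
job_id=6: ✓ → 5017
job_id=7: ✓ → 3578
job_id=8: ✓ → 4120
job_id=9: ✓ → 5308
job_id=10: ✗
job_id=11: ✓ → 1532
job_id=12: ✓ → 3416
job_id=13: ✓ → 617
job_id=14: ✓ → 5710
job_id=15: ✗
debug_max = MAX(2874, 5017, 3578, 4120, 5308, 1532, 3416, 617, 5710) = 5710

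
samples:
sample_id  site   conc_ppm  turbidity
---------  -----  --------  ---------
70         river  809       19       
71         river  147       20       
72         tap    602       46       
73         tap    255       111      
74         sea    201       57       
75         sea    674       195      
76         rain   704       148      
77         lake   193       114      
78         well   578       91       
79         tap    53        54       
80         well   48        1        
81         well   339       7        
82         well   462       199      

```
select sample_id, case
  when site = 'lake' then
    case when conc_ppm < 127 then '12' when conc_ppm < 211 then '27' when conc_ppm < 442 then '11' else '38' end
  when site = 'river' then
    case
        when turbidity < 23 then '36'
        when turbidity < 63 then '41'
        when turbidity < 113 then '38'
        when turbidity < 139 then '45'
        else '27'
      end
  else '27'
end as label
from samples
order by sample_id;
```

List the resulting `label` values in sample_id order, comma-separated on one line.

36, 36, 27, 27, 27, 27, 27, 27, 27, 27, 27, 27, 27

sample_id=70: site='river' → inner[turbidity < 23] → 36
sample_id=71: site='river' → inner[turbidity < 23] → 36
sample_id=72: site='tap' → outer ELSE → 27
sample_id=73: site='tap' → outer ELSE → 27
sample_id=74: site='sea' → outer ELSE → 27
sample_id=75: site='sea' → outer ELSE → 27
sample_id=76: site='rain' → outer ELSE → 27
sample_id=77: site='lake' → inner[conc_ppm < 211] → 27
sample_id=78: site='well' → outer ELSE → 27
sample_id=79: site='tap' → outer ELSE → 27
sample_id=80: site='well' → outer ELSE → 27
sample_id=81: site='well' → outer ELSE → 27
sample_id=82: site='well' → outer ELSE → 27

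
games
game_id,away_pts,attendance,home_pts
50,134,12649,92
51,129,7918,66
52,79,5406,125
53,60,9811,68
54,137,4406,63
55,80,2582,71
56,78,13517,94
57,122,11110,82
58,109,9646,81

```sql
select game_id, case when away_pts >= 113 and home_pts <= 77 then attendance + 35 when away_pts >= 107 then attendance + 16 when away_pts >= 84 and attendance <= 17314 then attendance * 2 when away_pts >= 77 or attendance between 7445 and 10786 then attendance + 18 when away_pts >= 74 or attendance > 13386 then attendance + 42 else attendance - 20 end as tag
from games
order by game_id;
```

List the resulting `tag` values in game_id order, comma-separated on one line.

game_id=50: away_pts >= 107 → 12665
game_id=51: away_pts >= 113 and home_pts <= 77 → 7953
game_id=52: away_pts >= 77 or attendance between 7445 and 10786 → 5424
game_id=53: away_pts >= 77 or attendance between 7445 and 10786 → 9829
game_id=54: away_pts >= 113 and home_pts <= 77 → 4441
game_id=55: away_pts >= 77 or attendance between 7445 and 10786 → 2600
game_id=56: away_pts >= 77 or attendance between 7445 and 10786 → 13535
game_id=57: away_pts >= 107 → 11126
game_id=58: away_pts >= 107 → 9662

12665, 7953, 5424, 9829, 4441, 2600, 13535, 11126, 9662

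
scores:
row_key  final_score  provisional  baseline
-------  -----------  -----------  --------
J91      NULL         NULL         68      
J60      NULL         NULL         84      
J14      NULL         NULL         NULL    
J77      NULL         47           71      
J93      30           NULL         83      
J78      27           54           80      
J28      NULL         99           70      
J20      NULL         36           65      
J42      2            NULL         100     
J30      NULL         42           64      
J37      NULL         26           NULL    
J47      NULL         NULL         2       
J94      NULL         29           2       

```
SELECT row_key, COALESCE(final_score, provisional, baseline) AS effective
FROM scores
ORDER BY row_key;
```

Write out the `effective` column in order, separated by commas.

row_key=J14: final_score=NULL, provisional=NULL, baseline=NULL (all NULL) → NULL
row_key=J20: final_score=NULL, provisional=36 → 36
row_key=J28: final_score=NULL, provisional=99 → 99
row_key=J30: final_score=NULL, provisional=42 → 42
row_key=J37: final_score=NULL, provisional=26 → 26
row_key=J42: final_score=2 → 2
row_key=J47: final_score=NULL, provisional=NULL, baseline=2 → 2
row_key=J60: final_score=NULL, provisional=NULL, baseline=84 → 84
row_key=J77: final_score=NULL, provisional=47 → 47
row_key=J78: final_score=27 → 27
row_key=J91: final_score=NULL, provisional=NULL, baseline=68 → 68
row_key=J93: final_score=30 → 30
row_key=J94: final_score=NULL, provisional=29 → 29

NULL, 36, 99, 42, 26, 2, 2, 84, 47, 27, 68, 30, 29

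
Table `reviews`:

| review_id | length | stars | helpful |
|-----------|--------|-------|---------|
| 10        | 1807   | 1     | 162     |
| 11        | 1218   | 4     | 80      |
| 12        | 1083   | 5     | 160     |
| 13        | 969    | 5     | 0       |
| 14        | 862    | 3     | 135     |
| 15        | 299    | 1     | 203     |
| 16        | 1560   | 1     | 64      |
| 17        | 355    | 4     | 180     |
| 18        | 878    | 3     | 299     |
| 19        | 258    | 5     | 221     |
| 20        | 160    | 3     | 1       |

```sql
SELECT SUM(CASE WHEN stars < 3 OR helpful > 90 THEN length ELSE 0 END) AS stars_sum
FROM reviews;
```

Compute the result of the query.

7102

review_id=10: ✓ → 1807
review_id=11: ✗
review_id=12: ✓ → 1083
review_id=13: ✗
review_id=14: ✓ → 862
review_id=15: ✓ → 299
review_id=16: ✓ → 1560
review_id=17: ✓ → 355
review_id=18: ✓ → 878
review_id=19: ✓ → 258
review_id=20: ✗
stars_sum = 1807 + 1083 + 862 + 299 + 1560 + 355 + 878 + 258 = 7102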